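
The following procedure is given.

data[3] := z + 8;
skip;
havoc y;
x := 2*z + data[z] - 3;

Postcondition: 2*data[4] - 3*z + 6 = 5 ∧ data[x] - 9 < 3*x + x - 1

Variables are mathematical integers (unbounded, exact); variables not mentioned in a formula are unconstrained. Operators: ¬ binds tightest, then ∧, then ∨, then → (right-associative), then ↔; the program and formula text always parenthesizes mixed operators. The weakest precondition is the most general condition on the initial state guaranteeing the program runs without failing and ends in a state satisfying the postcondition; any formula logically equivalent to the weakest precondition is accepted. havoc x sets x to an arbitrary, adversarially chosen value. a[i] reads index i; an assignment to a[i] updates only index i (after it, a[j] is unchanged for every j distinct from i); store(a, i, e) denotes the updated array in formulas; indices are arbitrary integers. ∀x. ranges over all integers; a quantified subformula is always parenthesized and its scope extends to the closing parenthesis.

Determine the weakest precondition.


Working backward. After the program, the postcondition 2*data[4] - 3*z + 6 = 5 ∧ data[x] - 9 < 3*x + x - 1 must hold; in canonical form it is 2*data[4] = 3*z - 1 ∧ data[x] < 4*x + 8.
Before x := 2*z + data[z] - 3: 2*data[4] = 3*z - 1 ∧ data[data[z] + 2*z - 3] < 4*data[z] + 8*z - 4
Before havoc y: 2*data[4] = 3*z - 1 ∧ data[data[z] + 2*z - 3] < 4*data[z] + 8*z - 4
Before skip: 2*data[4] = 3*z - 1 ∧ data[data[z] + 2*z - 3] < 4*data[z] + 8*z - 4
Before data[3] := z + 8: 2*data[4] = 3*z - 1 ∧ store(data, 3, z + 8)[store(data, 3, z + 8)[z] + 2*z - 3] < 4*store(data, 3, z + 8)[z] + 8*z - 4
Answer: WP = 2*data[4] = 3*z - 1 ∧ store(data, 3, z + 8)[store(data, 3, z + 8)[z] + 2*z - 3] < 4*store(data, 3, z + 8)[z] + 8*z - 4


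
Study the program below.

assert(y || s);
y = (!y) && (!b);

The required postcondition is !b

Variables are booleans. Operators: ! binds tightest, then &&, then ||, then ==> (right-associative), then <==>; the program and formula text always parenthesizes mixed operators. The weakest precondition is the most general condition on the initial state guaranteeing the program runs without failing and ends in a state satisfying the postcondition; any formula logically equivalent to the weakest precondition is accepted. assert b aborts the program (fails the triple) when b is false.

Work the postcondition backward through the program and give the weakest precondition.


Working backward. After the program, !b must hold.
Before y := (!y) && (!b): !b
Before assert y || s: (y || s) && (!b)
Answer: WP = (y || s) && (!b)


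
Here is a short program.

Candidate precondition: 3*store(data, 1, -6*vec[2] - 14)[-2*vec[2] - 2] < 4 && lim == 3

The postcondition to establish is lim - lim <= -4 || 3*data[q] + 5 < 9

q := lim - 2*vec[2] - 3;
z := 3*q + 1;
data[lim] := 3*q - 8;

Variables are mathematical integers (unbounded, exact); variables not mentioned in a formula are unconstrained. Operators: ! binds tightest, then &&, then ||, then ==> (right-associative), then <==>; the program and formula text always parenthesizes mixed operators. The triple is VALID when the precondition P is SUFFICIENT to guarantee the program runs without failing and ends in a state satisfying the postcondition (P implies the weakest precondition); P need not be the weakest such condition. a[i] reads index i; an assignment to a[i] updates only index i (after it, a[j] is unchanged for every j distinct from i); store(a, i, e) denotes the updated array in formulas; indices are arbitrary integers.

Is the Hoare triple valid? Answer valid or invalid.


Working backward. After the program, the postcondition lim - lim <= -4 || 3*data[q] + 5 < 9 must hold; in canonical form it is 3*data[q] < 4.
Before data[lim] := 3*q - 8: 3*store(data, lim, 3*q - 8)[q] < 4
Before z := 3*q + 1: 3*store(data, lim, 3*q - 8)[q] < 4
Before q := lim - 2*vec[2] - 3: 3*store(data, lim, -6*vec[2] + 3*lim - 17)[-2*vec[2] + lim - 3] < 4
The weakest precondition is 3*store(data, lim, -6*vec[2] + 3*lim - 17)[-2*vec[2] + lim - 3] < 4.
Check whether 3*store(data, 1, -6*vec[2] - 14)[-2*vec[2] - 2] < 4 && lim == 3 implies it.
Countermodel: at the initial state data = {[0] = -15521, [1] = 4, [2] = 6518, [3] = 4, elsewhere 4}, lim = 3, vec = {[0] = -1, [1] = -1, [2] = -1, [3] = -1, elsewhere -1}, the precondition holds but the weakest precondition fails.
Answer: invalid


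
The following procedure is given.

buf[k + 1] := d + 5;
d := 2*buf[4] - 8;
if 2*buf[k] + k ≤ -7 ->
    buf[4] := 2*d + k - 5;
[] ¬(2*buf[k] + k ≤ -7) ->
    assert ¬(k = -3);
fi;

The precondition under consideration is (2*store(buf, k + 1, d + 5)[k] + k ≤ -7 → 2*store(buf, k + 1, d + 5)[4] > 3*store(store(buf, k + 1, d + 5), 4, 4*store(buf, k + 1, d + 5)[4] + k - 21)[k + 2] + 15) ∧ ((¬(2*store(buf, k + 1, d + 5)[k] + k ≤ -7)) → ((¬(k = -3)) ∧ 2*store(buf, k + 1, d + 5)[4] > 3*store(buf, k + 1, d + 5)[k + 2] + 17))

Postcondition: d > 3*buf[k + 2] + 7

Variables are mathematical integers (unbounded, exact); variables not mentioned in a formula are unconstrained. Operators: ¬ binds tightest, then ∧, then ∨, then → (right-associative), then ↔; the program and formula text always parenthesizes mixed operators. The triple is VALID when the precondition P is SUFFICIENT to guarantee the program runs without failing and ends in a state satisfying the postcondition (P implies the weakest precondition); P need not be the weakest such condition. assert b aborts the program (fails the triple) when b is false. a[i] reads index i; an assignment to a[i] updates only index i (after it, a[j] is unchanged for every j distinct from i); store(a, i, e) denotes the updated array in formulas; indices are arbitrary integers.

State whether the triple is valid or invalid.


Working backward. After the program, d > 3*buf[k + 2] + 7 must hold.
Then branch requires d > 3*store(buf, 4, 2*d + k - 5)[k + 2] + 7; else branch requires (¬(k = -3)) ∧ d > 3*buf[k + 2] + 7.
Before the if: (2*buf[k] + k ≤ -7 → d > 3*store(buf, 4, 2*d + k - 5)[k + 2] + 7) ∧ ((¬(2*buf[k] + k ≤ -7)) → ((¬(k = -3)) ∧ d > 3*buf[k + 2] + 7))
Before d := 2*buf[4] - 8: (2*buf[k] + k ≤ -7 → 2*buf[4] > 3*store(buf, 4, 4*buf[4] + k - 21)[k + 2] + 15) ∧ ((¬(2*buf[k] + k ≤ -7)) → ((¬(k = -3)) ∧ 2*buf[4] > 3*buf[k + 2] + 15))
Before buf[k + 1] := d + 5: (2*store(buf, k + 1, d + 5)[k] + k ≤ -7 → 2*store(buf, k + 1, d + 5)[4] > 3*store(store(buf, k + 1, d + 5), 4, 4*store(buf, k + 1, d + 5)[4] + k - 21)[k + 2] + 15) ∧ ((¬(2*store(buf, k + 1, d + 5)[k] + k ≤ -7)) → ((¬(k = -3)) ∧ 2*store(buf, k + 1, d + 5)[4] > 3*store(buf, k + 1, d + 5)[k + 2] + 15))
The weakest precondition is (2*store(buf, k + 1, d + 5)[k] + k ≤ -7 → 2*store(buf, k + 1, d + 5)[4] > 3*store(store(buf, k + 1, d + 5), 4, 4*store(buf, k + 1, d + 5)[4] + k - 21)[k + 2] + 15) ∧ ((¬(2*store(buf, k + 1, d + 5)[k] + k ≤ -7)) → ((¬(k = -3)) ∧ 2*store(buf, k + 1, d + 5)[4] > 3*store(buf, k + 1, d + 5)[k + 2] + 15)).
Check whether (2*store(buf, k + 1, d + 5)[k] + k ≤ -7 → 2*store(buf, k + 1, d + 5)[4] > 3*store(store(buf, k + 1, d + 5), 4, 4*store(buf, k + 1, d + 5)[4] + k - 21)[k + 2] + 15) ∧ ((¬(2*store(buf, k + 1, d + 5)[k] + k ≤ -7)) → ((¬(k = -3)) ∧ 2*store(buf, k + 1, d + 5)[4] > 3*store(buf, k + 1, d + 5)[k + 2] + 17)) implies it.
Every state satisfying the precondition satisfies the weakest precondition: the implication holds.
Answer: valid


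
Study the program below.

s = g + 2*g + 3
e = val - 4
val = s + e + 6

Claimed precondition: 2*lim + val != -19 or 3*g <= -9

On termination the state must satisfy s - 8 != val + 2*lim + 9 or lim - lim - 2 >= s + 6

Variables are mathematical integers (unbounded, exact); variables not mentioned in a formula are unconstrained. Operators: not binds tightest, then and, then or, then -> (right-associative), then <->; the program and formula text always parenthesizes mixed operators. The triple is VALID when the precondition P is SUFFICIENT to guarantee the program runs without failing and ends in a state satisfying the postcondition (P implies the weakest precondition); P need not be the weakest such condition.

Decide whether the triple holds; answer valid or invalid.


Working backward. After the program, the postcondition s - 8 != val + 2*lim + 9 or lim - lim - 2 >= s + 6 must hold; in canonical form it is s != 2*lim + val + 17 or s <= -8.
Before val := s + e + 6: e + 2*lim != -23 or s <= -8
Before e := val - 4: 2*lim + val != -19 or s <= -8
Before s := g + 2*g + 3: 2*lim + val != -19 or 3*g <= -11
The weakest precondition is 2*lim + val != -19 or 3*g <= -11.
Check whether 2*lim + val != -19 or 3*g <= -9 implies it.
Countermodel: at the initial state g = -3, lim = 0, val = -19, the precondition holds but the weakest precondition fails.
Answer: invalid


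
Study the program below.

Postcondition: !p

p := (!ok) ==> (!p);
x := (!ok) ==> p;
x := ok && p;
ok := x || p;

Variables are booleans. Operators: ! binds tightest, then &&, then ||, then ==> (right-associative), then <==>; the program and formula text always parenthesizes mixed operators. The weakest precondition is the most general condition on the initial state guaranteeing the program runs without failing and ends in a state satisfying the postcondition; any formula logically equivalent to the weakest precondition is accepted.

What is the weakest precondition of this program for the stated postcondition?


Working backward. After the program, !p must hold.
Before ok := x || p: !p
Before x := ok && p: !p
Before x := (!ok) ==> p: !p
Before p := (!ok) ==> (!p): !((!ok) ==> (!p))
Answer: WP = !((!ok) ==> (!p))


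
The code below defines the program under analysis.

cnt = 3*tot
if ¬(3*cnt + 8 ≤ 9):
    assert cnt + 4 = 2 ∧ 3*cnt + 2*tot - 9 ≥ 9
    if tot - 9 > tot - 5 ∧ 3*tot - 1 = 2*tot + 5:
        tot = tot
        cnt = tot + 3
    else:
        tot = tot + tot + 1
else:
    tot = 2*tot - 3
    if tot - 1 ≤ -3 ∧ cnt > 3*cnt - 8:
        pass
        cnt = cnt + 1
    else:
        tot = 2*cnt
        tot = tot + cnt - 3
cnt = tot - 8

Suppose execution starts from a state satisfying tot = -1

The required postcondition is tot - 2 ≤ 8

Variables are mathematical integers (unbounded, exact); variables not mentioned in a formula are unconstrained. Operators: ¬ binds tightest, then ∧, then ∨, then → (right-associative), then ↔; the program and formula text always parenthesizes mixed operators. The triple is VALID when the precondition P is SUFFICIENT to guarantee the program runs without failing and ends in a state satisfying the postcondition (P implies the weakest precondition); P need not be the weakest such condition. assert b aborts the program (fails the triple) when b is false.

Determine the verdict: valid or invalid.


Working backward. After the program, the postcondition tot - 2 ≤ 8 must hold; in canonical form it is tot ≤ 10.
Before cnt := tot - 8: tot ≤ 10
Then branch requires cnt = -2 ∧ 3*cnt + 2*tot ≥ 18 ∧ 2*tot ≤ 9; else branch requires ((2*tot ≤ 1 ∧ 2*cnt < 8) → 2*tot ≤ 13) ∧ ((¬(2*tot ≤ 1 ∧ 2*cnt < 8)) → 3*cnt ≤ 13).
Before the if: ((¬(3*cnt ≤ 1)) → (cnt = -2 ∧ 3*cnt + 2*tot ≥ 18 ∧ 2*tot ≤ 9)) ∧ (3*cnt ≤ 1 → (((2*tot ≤ 1 ∧ 2*cnt < 8) → 2*tot ≤ 13) ∧ ((¬(2*tot ≤ 1 ∧ 2*cnt < 8)) → 3*cnt ≤ 13)))
Before cnt := 3*tot: ((¬(9*tot ≤ 1)) → (3*tot = -2 ∧ 11*tot ≥ 18 ∧ 2*tot ≤ 9)) ∧ (9*tot ≤ 1 → (((2*tot ≤ 1 ∧ 6*tot < 8) → 2*tot ≤ 13) ∧ ((¬(2*tot ≤ 1 ∧ 6*tot < 8)) → 9*tot ≤ 13)))
The weakest precondition is ((¬(9*tot ≤ 1)) → (3*tot = -2 ∧ 11*tot ≥ 18 ∧ 2*tot ≤ 9)) ∧ (9*tot ≤ 1 → (((2*tot ≤ 1 ∧ 6*tot < 8) → 2*tot ≤ 13) ∧ ((¬(2*tot ≤ 1 ∧ 6*tot < 8)) → 9*tot ≤ 13))).
Check whether tot = -1 implies it.
Every state satisfying the precondition satisfies the weakest precondition: the implication holds.
Answer: valid


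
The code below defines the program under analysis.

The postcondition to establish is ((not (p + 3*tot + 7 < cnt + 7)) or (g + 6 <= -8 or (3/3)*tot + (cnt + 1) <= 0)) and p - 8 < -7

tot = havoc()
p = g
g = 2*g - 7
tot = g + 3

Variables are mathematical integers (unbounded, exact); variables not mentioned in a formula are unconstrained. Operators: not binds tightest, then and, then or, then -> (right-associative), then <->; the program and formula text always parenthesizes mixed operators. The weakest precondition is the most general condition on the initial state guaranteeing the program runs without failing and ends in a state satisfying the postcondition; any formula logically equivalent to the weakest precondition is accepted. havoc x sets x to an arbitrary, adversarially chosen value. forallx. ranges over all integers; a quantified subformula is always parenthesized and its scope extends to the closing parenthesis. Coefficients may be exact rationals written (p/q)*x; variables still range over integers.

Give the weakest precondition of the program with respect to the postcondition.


Working backward. After the program, the postcondition ((not (p + 3*tot + 7 < cnt + 7)) or (g + 6 <= -8 or (3/3)*tot + (cnt + 1) <= 0)) and p - 8 < -7 must hold; in canonical form it is ((not (p + 3*tot < cnt)) or g <= -14 or cnt + tot <= -1) and p < 1.
Before tot := g + 3: ((not (3*g + p < cnt - 9)) or g <= -14 or cnt + g <= -4) and p < 1
Before g := 2*g - 7: ((not (6*g + p < cnt + 12)) or 2*g <= -7 or cnt + 2*g <= 3) and p < 1
Before p := g: ((not (7*g < cnt + 12)) or 2*g <= -7 or cnt + 2*g <= 3) and g < 1
Before havoc tot: ((not (7*g < cnt + 12)) or 2*g <= -7 or cnt + 2*g <= 3) and g < 1
Answer: WP = ((not (7*g < cnt + 12)) or 2*g <= -7 or cnt + 2*g <= 3) and g < 1


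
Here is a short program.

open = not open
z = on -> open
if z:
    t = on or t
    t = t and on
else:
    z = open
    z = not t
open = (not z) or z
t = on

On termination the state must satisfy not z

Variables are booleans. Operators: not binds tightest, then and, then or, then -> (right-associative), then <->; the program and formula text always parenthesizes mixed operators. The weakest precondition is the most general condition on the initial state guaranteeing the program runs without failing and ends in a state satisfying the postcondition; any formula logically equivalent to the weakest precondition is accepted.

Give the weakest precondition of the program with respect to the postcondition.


Working backward. After the program, not z must hold.
Before t := on: not z
Before open := (not z) or z: not z
Then branch requires not z; else branch requires t.
Before the if: (z -> (not z)) and ((not z) -> t)
Before z := on -> open: ((on -> open) -> (not (on -> open))) and ((not (on -> open)) -> t)
Before open := not open: ((on -> (not open)) -> (not (on -> (not open)))) and ((not (on -> (not open))) -> t)
Answer: WP = ((on -> (not open)) -> (not (on -> (not open)))) and ((not (on -> (not open))) -> t)


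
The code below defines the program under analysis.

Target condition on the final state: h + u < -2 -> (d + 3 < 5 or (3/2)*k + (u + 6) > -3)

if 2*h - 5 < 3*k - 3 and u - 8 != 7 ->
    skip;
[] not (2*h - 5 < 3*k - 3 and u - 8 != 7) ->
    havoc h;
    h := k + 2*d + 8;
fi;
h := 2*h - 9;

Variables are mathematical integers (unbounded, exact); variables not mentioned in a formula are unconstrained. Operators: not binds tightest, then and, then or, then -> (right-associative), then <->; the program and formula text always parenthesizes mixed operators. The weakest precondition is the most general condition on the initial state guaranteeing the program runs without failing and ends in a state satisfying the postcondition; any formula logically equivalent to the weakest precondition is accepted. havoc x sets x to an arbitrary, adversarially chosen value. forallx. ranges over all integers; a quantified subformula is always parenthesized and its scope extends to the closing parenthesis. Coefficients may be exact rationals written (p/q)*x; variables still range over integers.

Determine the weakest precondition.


Working backward. After the program, the postcondition h + u < -2 -> (d + 3 < 5 or (3/2)*k + (u + 6) > -3) must hold; in canonical form it is h + u < -2 -> (d < 2 or (3/2)*k + u > -9).
Before h := 2*h - 9: 2*h + u < 7 -> (d < 2 or (3/2)*k + u > -9)
Then branch requires 2*h + u < 7 -> (d < 2 or (3/2)*k + u > -9); else branch requires 4*d + 2*k + u < -9 -> (d < 2 or (3/2)*k + u > -9).
Before the if: ((2*h < 3*k + 2 and u != 15) -> (2*h + u < 7 -> (d < 2 or (3/2)*k + u > -9))) and ((not (2*h < 3*k + 2 and u != 15)) -> (4*d + 2*k + u < -9 -> (d < 2 or (3/2)*k + u > -9)))
Answer: WP = ((2*h < 3*k + 2 and u != 15) -> (2*h + u < 7 -> (d < 2 or (3/2)*k + u > -9))) and ((not (2*h < 3*k + 2 and u != 15)) -> (4*d + 2*k + u < -9 -> (d < 2 or (3/2)*k + u > -9)))


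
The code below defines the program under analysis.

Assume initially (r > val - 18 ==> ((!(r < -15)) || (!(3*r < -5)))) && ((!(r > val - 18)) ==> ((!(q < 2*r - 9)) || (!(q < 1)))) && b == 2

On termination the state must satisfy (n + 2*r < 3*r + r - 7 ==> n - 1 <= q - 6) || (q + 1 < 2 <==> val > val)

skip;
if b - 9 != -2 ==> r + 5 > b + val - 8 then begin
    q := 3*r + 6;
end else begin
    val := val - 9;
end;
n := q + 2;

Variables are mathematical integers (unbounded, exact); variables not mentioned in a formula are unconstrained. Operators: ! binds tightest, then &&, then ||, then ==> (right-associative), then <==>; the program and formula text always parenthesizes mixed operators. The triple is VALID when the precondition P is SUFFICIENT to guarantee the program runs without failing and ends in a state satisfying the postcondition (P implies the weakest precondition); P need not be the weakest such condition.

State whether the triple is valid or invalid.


Working backward. After the program, the postcondition (n + 2*r < 3*r + r - 7 ==> n - 1 <= q - 6) || (q + 1 < 2 <==> val > val) must hold; in canonical form it is (n < 2*r - 7 ==> n <= q - 5) || (!(q < 1)).
Before n := q + 2: (!(q < 2*r - 9)) || (!(q < 1))
Then branch requires (!(r < -15)) || (!(3*r < -5)); else branch requires (!(q < 2*r - 9)) || (!(q < 1)).
Before the if: ((b != 7 ==> r > b + val - 13) ==> ((!(r < -15)) || (!(3*r < -5)))) && ((!(b != 7 ==> r > b + val - 13)) ==> ((!(q < 2*r - 9)) || (!(q < 1))))
Before skip: ((b != 7 ==> r > b + val - 13) ==> ((!(r < -15)) || (!(3*r < -5)))) && ((!(b != 7 ==> r > b + val - 13)) ==> ((!(q < 2*r - 9)) || (!(q < 1))))
The weakest precondition is ((b != 7 ==> r > b + val - 13) ==> ((!(r < -15)) || (!(3*r < -5)))) && ((!(b != 7 ==> r > b + val - 13)) ==> ((!(q < 2*r - 9)) || (!(q < 1)))).
Check whether (r > val - 18 ==> ((!(r < -15)) || (!(3*r < -5)))) && ((!(r > val - 18)) ==> ((!(q < 2*r - 9)) || (!(q < 1)))) && b == 2 implies it.
Countermodel: at the initial state b = 2, q = -14, r = -2, val = 9, the precondition holds but the weakest precondition fails.
Answer: invalid


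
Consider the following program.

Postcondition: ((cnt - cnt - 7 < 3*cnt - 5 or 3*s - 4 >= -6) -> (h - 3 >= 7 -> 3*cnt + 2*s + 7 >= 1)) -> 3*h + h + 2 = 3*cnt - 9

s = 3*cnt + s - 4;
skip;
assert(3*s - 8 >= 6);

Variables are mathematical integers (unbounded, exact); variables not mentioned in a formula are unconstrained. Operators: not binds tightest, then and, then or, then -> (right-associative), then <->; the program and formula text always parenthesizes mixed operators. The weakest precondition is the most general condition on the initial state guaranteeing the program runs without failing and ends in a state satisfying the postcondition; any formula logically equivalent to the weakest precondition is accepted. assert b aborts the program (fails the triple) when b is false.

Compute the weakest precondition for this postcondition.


Working backward. After the program, the postcondition ((cnt - cnt - 7 < 3*cnt - 5 or 3*s - 4 >= -6) -> (h - 3 >= 7 -> 3*cnt + 2*s + 7 >= 1)) -> 3*h + h + 2 = 3*cnt - 9 must hold; in canonical form it is ((3*cnt > -2 or 3*s >= -2) -> (h >= 10 -> 3*cnt + 2*s >= -6)) -> 4*h = 3*cnt - 11.
Before assert 3*s - 8 >= 6: 3*s >= 14 and (((3*cnt > -2 or 3*s >= -2) -> (h >= 10 -> 3*cnt + 2*s >= -6)) -> 4*h = 3*cnt - 11)
Before skip: 3*s >= 14 and (((3*cnt > -2 or 3*s >= -2) -> (h >= 10 -> 3*cnt + 2*s >= -6)) -> 4*h = 3*cnt - 11)
Before s := 3*cnt + s - 4: 9*cnt + 3*s >= 26 and (((3*cnt > -2 or 9*cnt + 3*s >= 10) -> (h >= 10 -> 9*cnt + 2*s >= 2)) -> 4*h = 3*cnt - 11)
Answer: WP = 9*cnt + 3*s >= 26 and (((3*cnt > -2 or 9*cnt + 3*s >= 10) -> (h >= 10 -> 9*cnt + 2*s >= 2)) -> 4*h = 3*cnt - 11)


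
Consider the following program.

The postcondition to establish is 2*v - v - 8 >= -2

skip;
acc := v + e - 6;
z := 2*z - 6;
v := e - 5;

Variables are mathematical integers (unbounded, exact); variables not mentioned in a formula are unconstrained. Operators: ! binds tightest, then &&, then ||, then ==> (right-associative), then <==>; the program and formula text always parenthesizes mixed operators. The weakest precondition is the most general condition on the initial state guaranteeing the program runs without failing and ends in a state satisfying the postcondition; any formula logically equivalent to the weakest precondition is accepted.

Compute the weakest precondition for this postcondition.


Working backward. After the program, the postcondition 2*v - v - 8 >= -2 must hold; in canonical form it is v >= 6.
Before v := e - 5: e >= 11
Before z := 2*z - 6: e >= 11
Before acc := v + e - 6: e >= 11
Before skip: e >= 11
Answer: WP = e >= 11


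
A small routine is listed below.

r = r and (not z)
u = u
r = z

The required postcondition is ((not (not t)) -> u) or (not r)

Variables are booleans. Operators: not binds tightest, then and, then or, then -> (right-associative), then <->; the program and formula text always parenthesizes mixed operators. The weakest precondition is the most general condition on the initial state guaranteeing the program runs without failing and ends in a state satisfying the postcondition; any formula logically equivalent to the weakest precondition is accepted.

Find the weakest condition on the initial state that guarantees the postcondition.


Working backward. After the program, the postcondition ((not (not t)) -> u) or (not r) must hold; in canonical form it is (t -> u) or (not r).
Before r := z: (t -> u) or (not z)
Before u := u: (t -> u) or (not z)
Before r := r and (not z): (t -> u) or (not z)
Answer: WP = (t -> u) or (not z)


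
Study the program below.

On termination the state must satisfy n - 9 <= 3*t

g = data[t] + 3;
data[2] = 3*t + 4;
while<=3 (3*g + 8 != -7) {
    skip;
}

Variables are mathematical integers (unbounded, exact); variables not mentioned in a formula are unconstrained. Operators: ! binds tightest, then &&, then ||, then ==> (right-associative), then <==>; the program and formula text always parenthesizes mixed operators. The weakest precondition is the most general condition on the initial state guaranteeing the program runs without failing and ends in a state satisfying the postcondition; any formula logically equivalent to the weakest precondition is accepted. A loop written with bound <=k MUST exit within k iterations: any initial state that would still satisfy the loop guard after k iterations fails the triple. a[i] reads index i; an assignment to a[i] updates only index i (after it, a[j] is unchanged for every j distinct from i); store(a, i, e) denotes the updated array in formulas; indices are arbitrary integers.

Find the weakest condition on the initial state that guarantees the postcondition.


Working backward. After the program, the postcondition n - 9 <= 3*t must hold; in canonical form it is n <= 3*t + 9.
Before the loop (bound <=3), unroll the exhaustion recursion (WP_0 = exit-now case; WP_j = one more guarded iteration, up to j = 3):
  WP_0: (!(3*g != -15)) && n <= 3*t + 9
  WP_1: (3*g != -15 ==> ((!(3*g != -15)) && n <= 3*t + 9)) && ((!(3*g != -15)) ==> n <= 3*t + 9)
  WP_2: (3*g != -15 ==> ((3*g != -15 ==> ((!(3*g != -15)) && n <= 3*t + 9)) && ((!(3*g != -15)) ==> n <= 3*t + 9))) && ((!(3*g != -15)) ==> n <= 3*t + 9)
  WP_3: (3*g != -15 ==> ((3*g != -15 ==> ((3*g != -15 ==> ((!(3*g != -15)) && n <= 3*t + 9)) && ((!(3*g != -15)) ==> n <= 3*t + 9))) && ((!(3*g != -15)) ==> n <= 3*t + 9))) && ((!(3*g != -15)) ==> n <= 3*t + 9)
So before the loop: (3*g != -15 ==> ((3*g != -15 ==> ((3*g != -15 ==> ((!(3*g != -15)) && n <= 3*t + 9)) && ((!(3*g != -15)) ==> n <= 3*t + 9))) && ((!(3*g != -15)) ==> n <= 3*t + 9))) && ((!(3*g != -15)) ==> n <= 3*t + 9)
Before data[2] := 3*t + 4: (3*g != -15 ==> ((3*g != -15 ==> ((3*g != -15 ==> ((!(3*g != -15)) && n <= 3*t + 9)) && ((!(3*g != -15)) ==> n <= 3*t + 9))) && ((!(3*g != -15)) ==> n <= 3*t + 9))) && ((!(3*g != -15)) ==> n <= 3*t + 9)
Before g := data[t] + 3: (3*data[t] != -24 ==> ((3*data[t] != -24 ==> ((3*data[t] != -24 ==> ((!(3*data[t] != -24)) && n <= 3*t + 9)) && ((!(3*data[t] != -24)) ==> n <= 3*t + 9))) && ((!(3*data[t] != -24)) ==> n <= 3*t + 9))) && ((!(3*data[t] != -24)) ==> n <= 3*t + 9)
Answer: WP = (3*data[t] != -24 ==> ((3*data[t] != -24 ==> ((3*data[t] != -24 ==> ((!(3*data[t] != -24)) && n <= 3*t + 9)) && ((!(3*data[t] != -24)) ==> n <= 3*t + 9))) && ((!(3*data[t] != -24)) ==> n <= 3*t + 9))) && ((!(3*data[t] != -24)) ==> n <= 3*t + 9)


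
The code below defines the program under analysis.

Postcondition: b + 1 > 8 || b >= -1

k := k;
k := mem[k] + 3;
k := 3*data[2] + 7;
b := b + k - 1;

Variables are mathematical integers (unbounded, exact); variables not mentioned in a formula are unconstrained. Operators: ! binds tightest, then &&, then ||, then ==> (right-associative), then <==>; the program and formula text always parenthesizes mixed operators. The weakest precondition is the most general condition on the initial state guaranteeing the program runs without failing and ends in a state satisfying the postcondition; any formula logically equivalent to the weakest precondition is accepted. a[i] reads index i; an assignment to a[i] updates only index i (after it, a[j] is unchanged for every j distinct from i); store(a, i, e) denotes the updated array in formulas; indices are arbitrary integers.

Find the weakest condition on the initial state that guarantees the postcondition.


Working backward. After the program, the postcondition b + 1 > 8 || b >= -1 must hold; in canonical form it is b > 7 || b >= -1.
Before b := b + k - 1: b + k > 8 || b + k >= 0
Before k := 3*data[2] + 7: 3*data[2] + b > 1 || 3*data[2] + b >= -7
Before k := mem[k] + 3: 3*data[2] + b > 1 || 3*data[2] + b >= -7
Before k := k: 3*data[2] + b > 1 || 3*data[2] + b >= -7
Answer: WP = 3*data[2] + b > 1 || 3*data[2] + b >= -7


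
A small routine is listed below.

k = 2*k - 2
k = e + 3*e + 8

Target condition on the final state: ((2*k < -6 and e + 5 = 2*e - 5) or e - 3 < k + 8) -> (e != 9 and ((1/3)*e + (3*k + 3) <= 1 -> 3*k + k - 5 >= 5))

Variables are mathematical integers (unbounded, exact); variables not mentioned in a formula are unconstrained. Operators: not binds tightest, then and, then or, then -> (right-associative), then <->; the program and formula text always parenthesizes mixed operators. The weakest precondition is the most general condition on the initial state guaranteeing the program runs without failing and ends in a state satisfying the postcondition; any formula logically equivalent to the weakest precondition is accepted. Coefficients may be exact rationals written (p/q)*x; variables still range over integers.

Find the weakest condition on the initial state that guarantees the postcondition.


Working backward. After the program, the postcondition ((2*k < -6 and e + 5 = 2*e - 5) or e - 3 < k + 8) -> (e != 9 and ((1/3)*e + (3*k + 3) <= 1 -> 3*k + k - 5 >= 5)) must hold; in canonical form it is ((2*k < -6 and e = 10) or e < k + 11) -> (e != 9 and ((1/3)*e + 3*k <= -2 -> 4*k >= 10)).
Before k := e + 3*e + 8: ((8*e < -22 and e = 10) or 3*e > -19) -> (e != 9 and ((37/3)*e <= -26 -> 16*e >= -22))
Before k := 2*k - 2: ((8*e < -22 and e = 10) or 3*e > -19) -> (e != 9 and ((37/3)*e <= -26 -> 16*e >= -22))
Answer: WP = ((8*e < -22 and e = 10) or 3*e > -19) -> (e != 9 and ((37/3)*e <= -26 -> 16*e >= -22))


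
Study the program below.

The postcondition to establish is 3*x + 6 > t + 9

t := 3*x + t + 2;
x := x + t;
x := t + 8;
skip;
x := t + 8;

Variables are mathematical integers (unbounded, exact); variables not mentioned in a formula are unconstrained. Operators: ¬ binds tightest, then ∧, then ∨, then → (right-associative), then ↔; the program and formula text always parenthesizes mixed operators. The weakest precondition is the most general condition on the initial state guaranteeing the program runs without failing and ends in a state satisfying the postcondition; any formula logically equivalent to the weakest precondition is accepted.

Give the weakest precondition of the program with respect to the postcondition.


Working backward. After the program, the postcondition 3*x + 6 > t + 9 must hold; in canonical form it is 3*x > t + 3.
Before x := t + 8: 2*t > -21
Before skip: 2*t > -21
Before x := t + 8: 2*t > -21
Before x := x + t: 2*t > -21
Before t := 3*x + t + 2: 2*t + 6*x > -25
Answer: WP = 2*t + 6*x > -25


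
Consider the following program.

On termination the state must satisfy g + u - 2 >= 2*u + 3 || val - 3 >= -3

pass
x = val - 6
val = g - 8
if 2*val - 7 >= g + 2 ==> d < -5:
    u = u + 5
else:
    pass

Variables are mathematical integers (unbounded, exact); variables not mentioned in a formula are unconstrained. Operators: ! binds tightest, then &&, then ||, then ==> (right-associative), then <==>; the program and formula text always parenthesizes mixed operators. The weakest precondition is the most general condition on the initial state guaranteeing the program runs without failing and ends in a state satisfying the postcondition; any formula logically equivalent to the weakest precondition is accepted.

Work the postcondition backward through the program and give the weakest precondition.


Working backward. After the program, the postcondition g + u - 2 >= 2*u + 3 || val - 3 >= -3 must hold; in canonical form it is g >= u + 5 || val >= 0.
Then branch requires g >= u + 10 || val >= 0; else branch requires g >= u + 5 || val >= 0.
Before the if: ((2*val >= g + 9 ==> d < -5) ==> (g >= u + 10 || val >= 0)) && ((!(2*val >= g + 9 ==> d < -5)) ==> (g >= u + 5 || val >= 0))
Before val := g - 8: ((g >= 25 ==> d < -5) ==> (g >= u + 10 || g >= 8)) && ((!(g >= 25 ==> d < -5)) ==> (g >= u + 5 || g >= 8))
Before x := val - 6: ((g >= 25 ==> d < -5) ==> (g >= u + 10 || g >= 8)) && ((!(g >= 25 ==> d < -5)) ==> (g >= u + 5 || g >= 8))
Before skip: ((g >= 25 ==> d < -5) ==> (g >= u + 10 || g >= 8)) && ((!(g >= 25 ==> d < -5)) ==> (g >= u + 5 || g >= 8))
Answer: WP = ((g >= 25 ==> d < -5) ==> (g >= u + 10 || g >= 8)) && ((!(g >= 25 ==> d < -5)) ==> (g >= u + 5 || g >= 8))


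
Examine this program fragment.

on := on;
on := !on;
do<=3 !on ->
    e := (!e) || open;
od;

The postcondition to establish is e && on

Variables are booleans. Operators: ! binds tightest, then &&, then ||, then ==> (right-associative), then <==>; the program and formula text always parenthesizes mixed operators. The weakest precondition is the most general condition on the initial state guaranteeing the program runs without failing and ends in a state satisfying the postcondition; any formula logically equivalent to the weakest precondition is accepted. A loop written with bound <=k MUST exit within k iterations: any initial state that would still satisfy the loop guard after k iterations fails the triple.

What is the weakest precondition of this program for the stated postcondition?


Working backward. After the program, e && on must hold.
Before the loop (bound <=3), unroll the exhaustion recursion (WP_0 = exit-now case; WP_j = one more guarded iteration, up to j = 3):
  WP_0: on && e
  WP_1: ((!on) ==> (on && ((!e) || open))) && (on ==> (e && on))
  WP_2: ((!on) ==> (((!on) ==> (on && ((!((!e) || open)) || open))) && (on ==> (((!e) || open) && on)))) && (on ==> (e && on))
  WP_3: ((!on) ==> (((!on) ==> (((!on) ==> (on && ((!((!((!e) || open)) || open)) || open))) && (on ==> (((!((!e) || open)) || open) && on)))) && (on ==> (((!e) || open) && on)))) && (on ==> (e && on))
So before the loop: ((!on) ==> (((!on) ==> (((!on) ==> (on && ((!((!((!e) || open)) || open)) || open))) && (on ==> (((!((!e) || open)) || open) && on)))) && (on ==> (((!e) || open) && on)))) && (on ==> (e && on))
Before on := !on: (on ==> ((on ==> ((on ==> ((!on) && ((!((!((!e) || open)) || open)) || open))) && ((!on) ==> (((!((!e) || open)) || open) && (!on))))) && ((!on) ==> (((!e) || open) && (!on))))) && ((!on) ==> (e && (!on)))
Before on := on: (on ==> ((on ==> ((on ==> ((!on) && ((!((!((!e) || open)) || open)) || open))) && ((!on) ==> (((!((!e) || open)) || open) && (!on))))) && ((!on) ==> (((!e) || open) && (!on))))) && ((!on) ==> (e && (!on)))
Answer: WP = (on ==> ((on ==> ((on ==> ((!on) && ((!((!((!e) || open)) || open)) || open))) && ((!on) ==> (((!((!e) || open)) || open) && (!on))))) && ((!on) ==> (((!e) || open) && (!on))))) && ((!on) ==> (e && (!on)))


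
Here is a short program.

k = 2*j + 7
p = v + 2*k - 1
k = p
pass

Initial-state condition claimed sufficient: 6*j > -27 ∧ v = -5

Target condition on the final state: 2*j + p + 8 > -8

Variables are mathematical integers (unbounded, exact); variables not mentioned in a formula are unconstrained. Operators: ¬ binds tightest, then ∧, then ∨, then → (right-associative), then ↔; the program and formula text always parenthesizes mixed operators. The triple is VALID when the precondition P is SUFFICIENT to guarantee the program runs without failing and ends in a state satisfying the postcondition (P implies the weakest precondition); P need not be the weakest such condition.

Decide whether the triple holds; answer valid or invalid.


Working backward. After the program, the postcondition 2*j + p + 8 > -8 must hold; in canonical form it is 2*j + p > -16.
Before skip: 2*j + p > -16
Before k := p: 2*j + p > -16
Before p := v + 2*k - 1: 2*j + 2*k + v > -15
Before k := 2*j + 7: 6*j + v > -29
The weakest precondition is 6*j + v > -29.
Check whether 6*j > -27 ∧ v = -5 implies it.
Countermodel: at the initial state j = -4, v = -5, the precondition holds but the weakest precondition fails.
Answer: invalid


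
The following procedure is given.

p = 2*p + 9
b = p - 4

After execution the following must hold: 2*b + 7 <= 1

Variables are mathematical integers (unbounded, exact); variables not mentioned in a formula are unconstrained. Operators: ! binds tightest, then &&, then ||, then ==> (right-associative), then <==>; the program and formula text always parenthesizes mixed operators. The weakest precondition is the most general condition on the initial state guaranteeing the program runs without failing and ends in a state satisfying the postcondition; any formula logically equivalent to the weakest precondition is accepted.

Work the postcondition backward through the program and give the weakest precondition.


Working backward. After the program, the postcondition 2*b + 7 <= 1 must hold; in canonical form it is 2*b <= -6.
Before b := p - 4: 2*p <= 2
Before p := 2*p + 9: 4*p <= -16
Answer: WP = 4*p <= -16


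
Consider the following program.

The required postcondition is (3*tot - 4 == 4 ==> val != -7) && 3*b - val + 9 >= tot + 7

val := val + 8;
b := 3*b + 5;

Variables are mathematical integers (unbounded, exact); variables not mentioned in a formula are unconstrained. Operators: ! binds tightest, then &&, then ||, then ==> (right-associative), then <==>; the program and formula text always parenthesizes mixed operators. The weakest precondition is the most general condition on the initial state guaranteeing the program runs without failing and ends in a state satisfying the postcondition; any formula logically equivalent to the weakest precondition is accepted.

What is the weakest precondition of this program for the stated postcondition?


Working backward. After the program, the postcondition (3*tot - 4 == 4 ==> val != -7) && 3*b - val + 9 >= tot + 7 must hold; in canonical form it is (3*tot == 8 ==> val != -7) && 3*b >= tot + val - 2.
Before b := 3*b + 5: (3*tot == 8 ==> val != -7) && 9*b >= tot + val - 17
Before val := val + 8: (3*tot == 8 ==> val != -15) && 9*b >= tot + val - 9
Answer: WP = (3*tot == 8 ==> val != -15) && 9*b >= tot + val - 9


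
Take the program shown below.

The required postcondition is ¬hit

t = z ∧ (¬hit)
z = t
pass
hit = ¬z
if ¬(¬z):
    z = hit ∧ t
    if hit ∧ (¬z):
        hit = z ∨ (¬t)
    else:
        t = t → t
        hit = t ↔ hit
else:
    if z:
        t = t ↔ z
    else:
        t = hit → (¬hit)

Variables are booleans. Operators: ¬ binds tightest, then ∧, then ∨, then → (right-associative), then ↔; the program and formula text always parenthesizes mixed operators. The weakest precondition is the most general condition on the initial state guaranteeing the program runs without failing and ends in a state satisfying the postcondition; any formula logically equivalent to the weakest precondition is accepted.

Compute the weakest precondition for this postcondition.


Working backward. After the program, ¬hit must hold.
Then branch requires ((hit ∧ (¬(hit ∧ t))) → (¬((hit ∧ t) ∨ (¬t)))) ∧ ((¬(hit ∧ (¬(hit ∧ t)))) → (¬hit)); else branch requires (z → (¬hit)) ∧ ((¬z) → (¬hit)).
Before the if: (z → (((hit ∧ (¬(hit ∧ t))) → (¬((hit ∧ t) ∨ (¬t)))) ∧ ((¬(hit ∧ (¬(hit ∧ t)))) → (¬hit)))) ∧ ((¬z) → ((z → (¬hit)) ∧ ((¬z) → (¬hit))))
Before hit := ¬z: (z → ((((¬z) ∧ (¬((¬z) ∧ t))) → (¬(((¬z) ∧ t) ∨ (¬t)))) ∧ ((¬((¬z) ∧ (¬((¬z) ∧ t)))) → z))) ∧ ((¬z) → ((¬z) → z))
Before skip: (z → ((((¬z) ∧ (¬((¬z) ∧ t))) → (¬(((¬z) ∧ t) ∨ (¬t)))) ∧ ((¬((¬z) ∧ (¬((¬z) ∧ t)))) → z))) ∧ ((¬z) → ((¬z) → z))
Before z := t: (t → ((¬t) → t)) ∧ ((¬t) → ((¬t) → t))
Before t := z ∧ (¬hit): ((z ∧ (¬hit)) → ((¬(z ∧ (¬hit))) → (z ∧ (¬hit)))) ∧ ((¬(z ∧ (¬hit))) → ((¬(z ∧ (¬hit))) → (z ∧ (¬hit))))
Answer: WP = ((z ∧ (¬hit)) → ((¬(z ∧ (¬hit))) → (z ∧ (¬hit)))) ∧ ((¬(z ∧ (¬hit))) → ((¬(z ∧ (¬hit))) → (z ∧ (¬hit))))


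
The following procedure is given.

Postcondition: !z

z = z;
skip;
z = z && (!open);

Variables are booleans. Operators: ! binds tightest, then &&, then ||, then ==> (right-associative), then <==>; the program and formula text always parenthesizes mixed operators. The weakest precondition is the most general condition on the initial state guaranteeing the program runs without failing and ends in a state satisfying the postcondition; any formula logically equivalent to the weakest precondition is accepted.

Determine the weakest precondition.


Working backward. After the program, !z must hold.
Before z := z && (!open): !(z && (!open))
Before skip: !(z && (!open))
Before z := z: !(z && (!open))
Answer: WP = !(z && (!open))


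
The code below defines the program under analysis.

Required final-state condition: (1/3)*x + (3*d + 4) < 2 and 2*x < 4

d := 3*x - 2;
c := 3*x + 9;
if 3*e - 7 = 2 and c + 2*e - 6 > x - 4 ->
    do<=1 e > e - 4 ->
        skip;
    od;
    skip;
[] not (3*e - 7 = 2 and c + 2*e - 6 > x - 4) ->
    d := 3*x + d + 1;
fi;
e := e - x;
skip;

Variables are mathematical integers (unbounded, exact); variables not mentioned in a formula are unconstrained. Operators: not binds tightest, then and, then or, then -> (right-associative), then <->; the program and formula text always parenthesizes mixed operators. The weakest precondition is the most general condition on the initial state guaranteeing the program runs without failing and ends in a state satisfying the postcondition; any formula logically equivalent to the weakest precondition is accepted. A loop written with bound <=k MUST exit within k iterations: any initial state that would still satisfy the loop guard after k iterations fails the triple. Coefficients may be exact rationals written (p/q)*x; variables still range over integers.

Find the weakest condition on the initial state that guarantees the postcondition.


Working backward. After the program, the postcondition (1/3)*x + (3*d + 4) < 2 and 2*x < 4 must hold; in canonical form it is 3*d + (1/3)*x < -2 and 2*x < 4.
Before skip: 3*d + (1/3)*x < -2 and 2*x < 4
Before e := e - x: 3*d + (1/3)*x < -2 and 2*x < 4
Then branch requires false; else branch requires 3*d + (28/3)*x < -5 and 2*x < 4.
Before the if: (not (3*e = 9 and c + 2*e > x + 2)) and ((not (3*e = 9 and c + 2*e > x + 2)) -> (3*d + (28/3)*x < -5 and 2*x < 4))
Before c := 3*x + 9: (not (3*e = 9 and 2*e + 2*x > -7)) and ((not (3*e = 9 and 2*e + 2*x > -7)) -> (3*d + (28/3)*x < -5 and 2*x < 4))
Before d := 3*x - 2: (not (3*e = 9 and 2*e + 2*x > -7)) and ((not (3*e = 9 and 2*e + 2*x > -7)) -> ((55/3)*x < 1 and 2*x < 4))
Answer: WP = (not (3*e = 9 and 2*e + 2*x > -7)) and ((not (3*e = 9 and 2*e + 2*x > -7)) -> ((55/3)*x < 1 and 2*x < 4))
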